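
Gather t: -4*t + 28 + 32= 60 - 4*t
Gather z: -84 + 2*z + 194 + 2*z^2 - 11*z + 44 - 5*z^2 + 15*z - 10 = -3*z^2 + 6*z + 144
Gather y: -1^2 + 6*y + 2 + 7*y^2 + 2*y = 7*y^2 + 8*y + 1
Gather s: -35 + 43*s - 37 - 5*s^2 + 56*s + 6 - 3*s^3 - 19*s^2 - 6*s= -3*s^3 - 24*s^2 + 93*s - 66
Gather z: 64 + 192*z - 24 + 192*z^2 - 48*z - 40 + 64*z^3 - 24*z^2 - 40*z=64*z^3 + 168*z^2 + 104*z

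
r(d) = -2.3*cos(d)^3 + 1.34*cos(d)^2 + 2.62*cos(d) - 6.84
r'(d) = 6.9*sin(d)*cos(d)^2 - 2.68*sin(d)*cos(d) - 2.62*sin(d)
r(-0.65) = -5.07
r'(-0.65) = 0.23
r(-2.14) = -7.50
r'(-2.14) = -0.70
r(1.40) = -6.37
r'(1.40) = -2.83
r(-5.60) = -5.07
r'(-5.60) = -0.35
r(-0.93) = -5.29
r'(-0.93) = 1.41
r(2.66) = -6.51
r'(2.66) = 2.40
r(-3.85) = -7.05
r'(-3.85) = 2.21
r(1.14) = -5.68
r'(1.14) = -2.30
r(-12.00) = -5.06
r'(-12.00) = 0.02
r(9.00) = -6.38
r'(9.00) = 2.29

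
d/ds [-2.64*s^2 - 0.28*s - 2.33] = -5.28*s - 0.28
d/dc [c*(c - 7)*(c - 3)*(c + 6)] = 4*c^3 - 12*c^2 - 78*c + 126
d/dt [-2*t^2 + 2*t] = 2 - 4*t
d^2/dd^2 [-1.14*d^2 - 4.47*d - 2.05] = -2.28000000000000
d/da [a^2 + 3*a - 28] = 2*a + 3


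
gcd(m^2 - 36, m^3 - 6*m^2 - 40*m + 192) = m + 6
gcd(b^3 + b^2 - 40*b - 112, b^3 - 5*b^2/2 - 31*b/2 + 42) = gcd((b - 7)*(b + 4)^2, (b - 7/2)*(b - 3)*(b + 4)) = b + 4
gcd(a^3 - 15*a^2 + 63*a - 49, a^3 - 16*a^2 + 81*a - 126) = a - 7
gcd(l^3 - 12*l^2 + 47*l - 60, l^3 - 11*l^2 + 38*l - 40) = l^2 - 9*l + 20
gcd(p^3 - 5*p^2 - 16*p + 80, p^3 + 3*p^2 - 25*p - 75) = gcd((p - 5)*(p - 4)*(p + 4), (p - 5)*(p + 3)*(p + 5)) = p - 5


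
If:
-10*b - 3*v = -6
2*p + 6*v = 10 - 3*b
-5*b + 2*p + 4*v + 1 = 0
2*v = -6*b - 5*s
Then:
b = 21/4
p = 349/8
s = -1/10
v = -31/2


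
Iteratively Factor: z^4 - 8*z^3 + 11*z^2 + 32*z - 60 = (z - 5)*(z^3 - 3*z^2 - 4*z + 12) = (z - 5)*(z - 3)*(z^2 - 4) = (z - 5)*(z - 3)*(z + 2)*(z - 2)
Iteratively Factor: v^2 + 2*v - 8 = (v - 2)*(v + 4)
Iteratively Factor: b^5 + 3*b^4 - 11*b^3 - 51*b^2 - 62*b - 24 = (b - 4)*(b^4 + 7*b^3 + 17*b^2 + 17*b + 6) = (b - 4)*(b + 1)*(b^3 + 6*b^2 + 11*b + 6) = (b - 4)*(b + 1)^2*(b^2 + 5*b + 6) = (b - 4)*(b + 1)^2*(b + 2)*(b + 3)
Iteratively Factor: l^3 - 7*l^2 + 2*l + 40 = (l + 2)*(l^2 - 9*l + 20) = (l - 4)*(l + 2)*(l - 5)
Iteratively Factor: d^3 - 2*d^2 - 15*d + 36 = (d - 3)*(d^2 + d - 12) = (d - 3)^2*(d + 4)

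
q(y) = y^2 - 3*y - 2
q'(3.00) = 3.00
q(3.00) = -2.00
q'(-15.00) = -33.00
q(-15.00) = 268.00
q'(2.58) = 2.16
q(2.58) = -3.08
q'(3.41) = 3.82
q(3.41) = -0.60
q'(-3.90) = -10.80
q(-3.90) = 24.91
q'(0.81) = -1.38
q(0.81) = -3.77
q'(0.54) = -1.92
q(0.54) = -3.33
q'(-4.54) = -12.08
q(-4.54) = 32.23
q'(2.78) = 2.56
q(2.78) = -2.61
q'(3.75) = 4.50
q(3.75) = 0.81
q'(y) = 2*y - 3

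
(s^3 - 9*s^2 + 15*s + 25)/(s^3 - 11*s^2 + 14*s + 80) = (s^2 - 4*s - 5)/(s^2 - 6*s - 16)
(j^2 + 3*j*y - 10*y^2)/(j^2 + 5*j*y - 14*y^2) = (j + 5*y)/(j + 7*y)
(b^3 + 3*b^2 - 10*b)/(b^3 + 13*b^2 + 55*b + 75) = b*(b - 2)/(b^2 + 8*b + 15)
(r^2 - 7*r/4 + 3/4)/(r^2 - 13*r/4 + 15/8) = 2*(r - 1)/(2*r - 5)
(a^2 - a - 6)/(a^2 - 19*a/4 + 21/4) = 4*(a + 2)/(4*a - 7)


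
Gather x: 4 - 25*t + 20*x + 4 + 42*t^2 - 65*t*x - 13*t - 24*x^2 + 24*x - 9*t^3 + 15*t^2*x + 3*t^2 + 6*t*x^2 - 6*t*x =-9*t^3 + 45*t^2 - 38*t + x^2*(6*t - 24) + x*(15*t^2 - 71*t + 44) + 8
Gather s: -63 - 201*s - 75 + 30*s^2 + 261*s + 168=30*s^2 + 60*s + 30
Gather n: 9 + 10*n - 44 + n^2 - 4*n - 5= n^2 + 6*n - 40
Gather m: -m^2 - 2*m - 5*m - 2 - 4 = -m^2 - 7*m - 6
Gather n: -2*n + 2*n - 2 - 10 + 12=0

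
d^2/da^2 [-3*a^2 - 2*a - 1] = -6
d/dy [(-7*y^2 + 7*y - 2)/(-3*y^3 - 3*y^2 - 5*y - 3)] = (-21*y^4 + 42*y^3 + 38*y^2 + 30*y - 31)/(9*y^6 + 18*y^5 + 39*y^4 + 48*y^3 + 43*y^2 + 30*y + 9)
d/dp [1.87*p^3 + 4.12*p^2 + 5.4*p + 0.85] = 5.61*p^2 + 8.24*p + 5.4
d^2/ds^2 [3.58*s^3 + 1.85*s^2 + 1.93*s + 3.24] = 21.48*s + 3.7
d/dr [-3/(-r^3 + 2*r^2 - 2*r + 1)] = 3*(-3*r^2 + 4*r - 2)/(r^3 - 2*r^2 + 2*r - 1)^2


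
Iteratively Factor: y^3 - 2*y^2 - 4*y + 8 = (y - 2)*(y^2 - 4) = (y - 2)*(y + 2)*(y - 2)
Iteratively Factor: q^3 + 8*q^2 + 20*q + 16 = (q + 4)*(q^2 + 4*q + 4) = (q + 2)*(q + 4)*(q + 2)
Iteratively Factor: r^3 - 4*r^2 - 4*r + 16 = (r + 2)*(r^2 - 6*r + 8) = (r - 2)*(r + 2)*(r - 4)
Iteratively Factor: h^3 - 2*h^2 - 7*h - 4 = (h + 1)*(h^2 - 3*h - 4) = (h - 4)*(h + 1)*(h + 1)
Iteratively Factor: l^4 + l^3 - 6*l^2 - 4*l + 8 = (l - 1)*(l^3 + 2*l^2 - 4*l - 8) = (l - 2)*(l - 1)*(l^2 + 4*l + 4) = (l - 2)*(l - 1)*(l + 2)*(l + 2)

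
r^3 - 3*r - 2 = (r - 2)*(r + 1)^2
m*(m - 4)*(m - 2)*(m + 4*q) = m^4 + 4*m^3*q - 6*m^3 - 24*m^2*q + 8*m^2 + 32*m*q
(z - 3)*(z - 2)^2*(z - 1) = z^4 - 8*z^3 + 23*z^2 - 28*z + 12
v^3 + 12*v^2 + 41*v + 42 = (v + 2)*(v + 3)*(v + 7)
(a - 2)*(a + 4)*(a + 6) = a^3 + 8*a^2 + 4*a - 48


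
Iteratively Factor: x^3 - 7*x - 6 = (x + 1)*(x^2 - x - 6) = (x - 3)*(x + 1)*(x + 2)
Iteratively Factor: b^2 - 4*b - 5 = (b - 5)*(b + 1)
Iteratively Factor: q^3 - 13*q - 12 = (q - 4)*(q^2 + 4*q + 3) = (q - 4)*(q + 1)*(q + 3)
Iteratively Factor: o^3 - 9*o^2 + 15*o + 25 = (o - 5)*(o^2 - 4*o - 5) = (o - 5)*(o + 1)*(o - 5)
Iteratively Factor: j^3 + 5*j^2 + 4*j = (j + 1)*(j^2 + 4*j) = (j + 1)*(j + 4)*(j)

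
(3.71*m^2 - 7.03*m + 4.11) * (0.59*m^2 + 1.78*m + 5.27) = 2.1889*m^4 + 2.4561*m^3 + 9.4632*m^2 - 29.7323*m + 21.6597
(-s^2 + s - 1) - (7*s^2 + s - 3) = 2 - 8*s^2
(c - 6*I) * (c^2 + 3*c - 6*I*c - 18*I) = c^3 + 3*c^2 - 12*I*c^2 - 36*c - 36*I*c - 108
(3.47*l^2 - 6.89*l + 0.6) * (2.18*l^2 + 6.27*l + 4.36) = 7.5646*l^4 + 6.7367*l^3 - 26.7631*l^2 - 26.2784*l + 2.616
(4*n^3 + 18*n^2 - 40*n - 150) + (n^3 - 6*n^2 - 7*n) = 5*n^3 + 12*n^2 - 47*n - 150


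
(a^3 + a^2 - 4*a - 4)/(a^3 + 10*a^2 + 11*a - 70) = (a^2 + 3*a + 2)/(a^2 + 12*a + 35)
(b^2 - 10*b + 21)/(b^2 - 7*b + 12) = (b - 7)/(b - 4)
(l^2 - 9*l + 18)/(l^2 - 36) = (l - 3)/(l + 6)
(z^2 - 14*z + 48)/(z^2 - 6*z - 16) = (z - 6)/(z + 2)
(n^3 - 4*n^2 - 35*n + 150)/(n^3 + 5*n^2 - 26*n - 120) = (n - 5)/(n + 4)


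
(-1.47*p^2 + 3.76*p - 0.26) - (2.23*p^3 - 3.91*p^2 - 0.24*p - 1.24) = -2.23*p^3 + 2.44*p^2 + 4.0*p + 0.98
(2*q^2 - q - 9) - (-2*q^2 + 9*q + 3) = 4*q^2 - 10*q - 12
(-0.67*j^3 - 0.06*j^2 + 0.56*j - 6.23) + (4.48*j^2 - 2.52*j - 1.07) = -0.67*j^3 + 4.42*j^2 - 1.96*j - 7.3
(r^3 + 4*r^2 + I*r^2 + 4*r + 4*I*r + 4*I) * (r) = r^4 + 4*r^3 + I*r^3 + 4*r^2 + 4*I*r^2 + 4*I*r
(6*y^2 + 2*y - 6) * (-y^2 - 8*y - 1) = -6*y^4 - 50*y^3 - 16*y^2 + 46*y + 6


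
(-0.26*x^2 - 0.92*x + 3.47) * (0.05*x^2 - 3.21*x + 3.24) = -0.013*x^4 + 0.7886*x^3 + 2.2843*x^2 - 14.1195*x + 11.2428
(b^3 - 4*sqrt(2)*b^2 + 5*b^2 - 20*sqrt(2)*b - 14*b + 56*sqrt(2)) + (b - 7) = b^3 - 4*sqrt(2)*b^2 + 5*b^2 - 20*sqrt(2)*b - 13*b - 7 + 56*sqrt(2)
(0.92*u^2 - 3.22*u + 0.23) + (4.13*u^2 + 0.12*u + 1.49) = 5.05*u^2 - 3.1*u + 1.72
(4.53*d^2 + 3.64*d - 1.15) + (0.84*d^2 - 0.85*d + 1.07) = 5.37*d^2 + 2.79*d - 0.0799999999999998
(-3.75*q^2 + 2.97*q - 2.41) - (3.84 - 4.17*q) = -3.75*q^2 + 7.14*q - 6.25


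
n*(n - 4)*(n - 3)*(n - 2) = n^4 - 9*n^3 + 26*n^2 - 24*n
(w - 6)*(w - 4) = w^2 - 10*w + 24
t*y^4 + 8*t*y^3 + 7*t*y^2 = y^2*(y + 7)*(t*y + t)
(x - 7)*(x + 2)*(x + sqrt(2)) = x^3 - 5*x^2 + sqrt(2)*x^2 - 14*x - 5*sqrt(2)*x - 14*sqrt(2)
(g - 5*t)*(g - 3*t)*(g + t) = g^3 - 7*g^2*t + 7*g*t^2 + 15*t^3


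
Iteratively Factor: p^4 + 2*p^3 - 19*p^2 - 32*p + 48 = (p + 3)*(p^3 - p^2 - 16*p + 16) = (p + 3)*(p + 4)*(p^2 - 5*p + 4) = (p - 1)*(p + 3)*(p + 4)*(p - 4)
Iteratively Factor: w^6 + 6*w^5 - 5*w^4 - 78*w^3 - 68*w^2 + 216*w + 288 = (w + 3)*(w^5 + 3*w^4 - 14*w^3 - 36*w^2 + 40*w + 96) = (w - 2)*(w + 3)*(w^4 + 5*w^3 - 4*w^2 - 44*w - 48) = (w - 3)*(w - 2)*(w + 3)*(w^3 + 8*w^2 + 20*w + 16) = (w - 3)*(w - 2)*(w + 2)*(w + 3)*(w^2 + 6*w + 8) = (w - 3)*(w - 2)*(w + 2)*(w + 3)*(w + 4)*(w + 2)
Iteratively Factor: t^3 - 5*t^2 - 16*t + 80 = (t - 4)*(t^2 - t - 20) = (t - 5)*(t - 4)*(t + 4)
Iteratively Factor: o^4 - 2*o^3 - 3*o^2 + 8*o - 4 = (o - 1)*(o^3 - o^2 - 4*o + 4) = (o - 1)^2*(o^2 - 4) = (o - 1)^2*(o + 2)*(o - 2)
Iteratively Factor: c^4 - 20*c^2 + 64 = (c + 4)*(c^3 - 4*c^2 - 4*c + 16) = (c - 4)*(c + 4)*(c^2 - 4) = (c - 4)*(c - 2)*(c + 4)*(c + 2)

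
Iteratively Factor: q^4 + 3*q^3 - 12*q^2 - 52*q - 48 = (q + 2)*(q^3 + q^2 - 14*q - 24) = (q + 2)*(q + 3)*(q^2 - 2*q - 8) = (q + 2)^2*(q + 3)*(q - 4)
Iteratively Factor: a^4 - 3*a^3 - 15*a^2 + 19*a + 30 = (a - 2)*(a^3 - a^2 - 17*a - 15) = (a - 5)*(a - 2)*(a^2 + 4*a + 3) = (a - 5)*(a - 2)*(a + 1)*(a + 3)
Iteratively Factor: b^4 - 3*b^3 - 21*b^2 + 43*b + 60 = (b + 4)*(b^3 - 7*b^2 + 7*b + 15) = (b - 5)*(b + 4)*(b^2 - 2*b - 3) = (b - 5)*(b + 1)*(b + 4)*(b - 3)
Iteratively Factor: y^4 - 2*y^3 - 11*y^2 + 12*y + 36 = (y - 3)*(y^3 + y^2 - 8*y - 12) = (y - 3)^2*(y^2 + 4*y + 4) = (y - 3)^2*(y + 2)*(y + 2)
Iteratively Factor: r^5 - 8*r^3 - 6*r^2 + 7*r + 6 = (r + 2)*(r^4 - 2*r^3 - 4*r^2 + 2*r + 3) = (r + 1)*(r + 2)*(r^3 - 3*r^2 - r + 3) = (r - 3)*(r + 1)*(r + 2)*(r^2 - 1) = (r - 3)*(r - 1)*(r + 1)*(r + 2)*(r + 1)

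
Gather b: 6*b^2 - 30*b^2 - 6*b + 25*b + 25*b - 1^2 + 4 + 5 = -24*b^2 + 44*b + 8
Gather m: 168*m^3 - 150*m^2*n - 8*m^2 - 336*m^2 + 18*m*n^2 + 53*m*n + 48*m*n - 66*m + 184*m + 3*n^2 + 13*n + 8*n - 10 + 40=168*m^3 + m^2*(-150*n - 344) + m*(18*n^2 + 101*n + 118) + 3*n^2 + 21*n + 30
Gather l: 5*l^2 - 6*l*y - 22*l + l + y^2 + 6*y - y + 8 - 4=5*l^2 + l*(-6*y - 21) + y^2 + 5*y + 4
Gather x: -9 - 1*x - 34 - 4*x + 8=-5*x - 35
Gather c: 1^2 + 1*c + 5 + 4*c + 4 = 5*c + 10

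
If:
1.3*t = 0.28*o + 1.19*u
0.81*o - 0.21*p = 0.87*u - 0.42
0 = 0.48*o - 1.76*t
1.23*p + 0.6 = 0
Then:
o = -0.69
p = -0.49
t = -0.19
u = -0.04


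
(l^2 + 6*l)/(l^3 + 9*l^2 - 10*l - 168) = l/(l^2 + 3*l - 28)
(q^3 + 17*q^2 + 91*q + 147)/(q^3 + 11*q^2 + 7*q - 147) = (q + 3)/(q - 3)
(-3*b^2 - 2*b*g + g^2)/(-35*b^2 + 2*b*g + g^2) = (-3*b^2 - 2*b*g + g^2)/(-35*b^2 + 2*b*g + g^2)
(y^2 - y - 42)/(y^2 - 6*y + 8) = (y^2 - y - 42)/(y^2 - 6*y + 8)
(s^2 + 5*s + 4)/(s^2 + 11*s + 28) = (s + 1)/(s + 7)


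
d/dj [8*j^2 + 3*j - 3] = 16*j + 3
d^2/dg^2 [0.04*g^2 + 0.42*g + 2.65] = 0.0800000000000000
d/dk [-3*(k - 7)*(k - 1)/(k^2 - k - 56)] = 21*(-k^2 + 18*k - 65)/(k^4 - 2*k^3 - 111*k^2 + 112*k + 3136)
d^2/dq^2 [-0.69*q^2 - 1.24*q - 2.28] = -1.38000000000000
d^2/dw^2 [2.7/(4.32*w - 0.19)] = 100.77696/(4.32*w - 0.19)^3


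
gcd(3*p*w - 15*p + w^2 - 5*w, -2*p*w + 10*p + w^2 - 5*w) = w - 5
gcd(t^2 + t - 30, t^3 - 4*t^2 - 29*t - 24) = 1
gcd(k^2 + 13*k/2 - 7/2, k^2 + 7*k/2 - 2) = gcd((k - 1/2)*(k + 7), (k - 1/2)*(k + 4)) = k - 1/2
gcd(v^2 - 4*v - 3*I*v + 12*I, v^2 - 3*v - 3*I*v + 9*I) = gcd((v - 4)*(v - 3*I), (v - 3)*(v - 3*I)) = v - 3*I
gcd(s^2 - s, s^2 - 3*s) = s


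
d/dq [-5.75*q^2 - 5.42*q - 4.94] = -11.5*q - 5.42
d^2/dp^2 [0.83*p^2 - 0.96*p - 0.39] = 1.66000000000000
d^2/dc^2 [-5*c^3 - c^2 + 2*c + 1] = -30*c - 2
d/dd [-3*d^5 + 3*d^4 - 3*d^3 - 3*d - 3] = -15*d^4 + 12*d^3 - 9*d^2 - 3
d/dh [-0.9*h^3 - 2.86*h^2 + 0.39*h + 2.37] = -2.7*h^2 - 5.72*h + 0.39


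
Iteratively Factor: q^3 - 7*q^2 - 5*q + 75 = (q - 5)*(q^2 - 2*q - 15) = (q - 5)*(q + 3)*(q - 5)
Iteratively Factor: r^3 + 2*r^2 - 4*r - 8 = (r + 2)*(r^2 - 4) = (r + 2)^2*(r - 2)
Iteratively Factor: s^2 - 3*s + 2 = (s - 1)*(s - 2)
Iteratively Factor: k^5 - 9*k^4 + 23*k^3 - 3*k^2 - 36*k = (k - 3)*(k^4 - 6*k^3 + 5*k^2 + 12*k) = (k - 4)*(k - 3)*(k^3 - 2*k^2 - 3*k) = k*(k - 4)*(k - 3)*(k^2 - 2*k - 3) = k*(k - 4)*(k - 3)*(k + 1)*(k - 3)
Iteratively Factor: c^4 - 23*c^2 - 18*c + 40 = (c - 1)*(c^3 + c^2 - 22*c - 40) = (c - 1)*(c + 4)*(c^2 - 3*c - 10) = (c - 5)*(c - 1)*(c + 4)*(c + 2)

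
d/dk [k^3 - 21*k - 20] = 3*k^2 - 21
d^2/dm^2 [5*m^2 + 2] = 10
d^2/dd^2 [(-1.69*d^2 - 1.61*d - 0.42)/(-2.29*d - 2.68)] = 8.919772/(12.008989*d^3 + 42.162564*d^2 + 49.343088*d + 19.248832)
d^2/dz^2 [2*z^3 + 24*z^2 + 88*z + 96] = 12*z + 48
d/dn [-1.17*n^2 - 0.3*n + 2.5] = -2.34*n - 0.3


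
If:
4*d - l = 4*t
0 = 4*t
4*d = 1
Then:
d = 1/4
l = 1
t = 0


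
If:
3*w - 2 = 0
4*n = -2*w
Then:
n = -1/3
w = 2/3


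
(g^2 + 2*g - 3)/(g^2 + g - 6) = (g - 1)/(g - 2)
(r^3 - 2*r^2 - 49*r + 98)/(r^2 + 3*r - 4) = (r^3 - 2*r^2 - 49*r + 98)/(r^2 + 3*r - 4)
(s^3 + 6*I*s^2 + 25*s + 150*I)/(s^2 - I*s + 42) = (s^2 + 25)/(s - 7*I)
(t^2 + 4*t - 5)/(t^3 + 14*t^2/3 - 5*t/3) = 3*(t - 1)/(t*(3*t - 1))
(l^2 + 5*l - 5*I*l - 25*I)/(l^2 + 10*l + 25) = (l - 5*I)/(l + 5)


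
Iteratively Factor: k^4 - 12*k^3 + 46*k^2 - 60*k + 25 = (k - 5)*(k^3 - 7*k^2 + 11*k - 5) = (k - 5)*(k - 1)*(k^2 - 6*k + 5) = (k - 5)*(k - 1)^2*(k - 5)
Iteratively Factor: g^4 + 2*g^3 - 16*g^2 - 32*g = (g - 4)*(g^3 + 6*g^2 + 8*g) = g*(g - 4)*(g^2 + 6*g + 8) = g*(g - 4)*(g + 2)*(g + 4)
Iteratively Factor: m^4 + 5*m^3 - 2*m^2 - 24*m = (m)*(m^3 + 5*m^2 - 2*m - 24) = m*(m + 4)*(m^2 + m - 6) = m*(m + 3)*(m + 4)*(m - 2)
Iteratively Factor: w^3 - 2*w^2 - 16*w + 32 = (w - 4)*(w^2 + 2*w - 8) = (w - 4)*(w - 2)*(w + 4)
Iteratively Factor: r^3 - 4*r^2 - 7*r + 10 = (r - 1)*(r^2 - 3*r - 10) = (r - 5)*(r - 1)*(r + 2)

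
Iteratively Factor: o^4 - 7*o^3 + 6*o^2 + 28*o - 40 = (o - 2)*(o^3 - 5*o^2 - 4*o + 20) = (o - 2)^2*(o^2 - 3*o - 10) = (o - 5)*(o - 2)^2*(o + 2)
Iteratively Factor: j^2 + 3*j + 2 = (j + 2)*(j + 1)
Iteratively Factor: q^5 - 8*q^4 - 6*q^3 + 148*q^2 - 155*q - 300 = (q + 4)*(q^4 - 12*q^3 + 42*q^2 - 20*q - 75) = (q - 3)*(q + 4)*(q^3 - 9*q^2 + 15*q + 25) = (q - 3)*(q + 1)*(q + 4)*(q^2 - 10*q + 25) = (q - 5)*(q - 3)*(q + 1)*(q + 4)*(q - 5)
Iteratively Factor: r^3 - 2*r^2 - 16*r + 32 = (r - 2)*(r^2 - 16) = (r - 4)*(r - 2)*(r + 4)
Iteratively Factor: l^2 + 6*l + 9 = (l + 3)*(l + 3)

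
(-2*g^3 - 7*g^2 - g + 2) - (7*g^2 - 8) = -2*g^3 - 14*g^2 - g + 10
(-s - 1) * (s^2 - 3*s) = -s^3 + 2*s^2 + 3*s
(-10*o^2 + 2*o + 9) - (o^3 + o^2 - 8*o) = -o^3 - 11*o^2 + 10*o + 9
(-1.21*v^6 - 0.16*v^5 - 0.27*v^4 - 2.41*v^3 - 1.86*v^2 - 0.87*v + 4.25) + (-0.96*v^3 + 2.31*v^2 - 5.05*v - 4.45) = -1.21*v^6 - 0.16*v^5 - 0.27*v^4 - 3.37*v^3 + 0.45*v^2 - 5.92*v - 0.2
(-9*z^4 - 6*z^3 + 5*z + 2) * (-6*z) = 54*z^5 + 36*z^4 - 30*z^2 - 12*z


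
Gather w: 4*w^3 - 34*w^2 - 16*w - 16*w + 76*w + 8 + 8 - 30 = 4*w^3 - 34*w^2 + 44*w - 14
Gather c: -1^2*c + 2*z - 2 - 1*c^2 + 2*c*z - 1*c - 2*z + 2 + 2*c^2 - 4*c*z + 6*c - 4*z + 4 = c^2 + c*(4 - 2*z) - 4*z + 4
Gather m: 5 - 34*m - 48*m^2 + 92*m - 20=-48*m^2 + 58*m - 15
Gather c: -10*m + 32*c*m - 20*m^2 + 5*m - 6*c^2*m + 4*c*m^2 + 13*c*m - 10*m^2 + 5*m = -6*c^2*m + c*(4*m^2 + 45*m) - 30*m^2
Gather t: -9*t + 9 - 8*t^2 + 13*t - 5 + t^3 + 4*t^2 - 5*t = t^3 - 4*t^2 - t + 4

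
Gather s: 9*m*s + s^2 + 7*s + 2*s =s^2 + s*(9*m + 9)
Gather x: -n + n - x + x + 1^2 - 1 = 0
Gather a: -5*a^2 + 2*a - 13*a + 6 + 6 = -5*a^2 - 11*a + 12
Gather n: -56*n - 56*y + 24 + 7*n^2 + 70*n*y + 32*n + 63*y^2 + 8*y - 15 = 7*n^2 + n*(70*y - 24) + 63*y^2 - 48*y + 9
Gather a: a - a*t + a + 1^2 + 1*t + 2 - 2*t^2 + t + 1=a*(2 - t) - 2*t^2 + 2*t + 4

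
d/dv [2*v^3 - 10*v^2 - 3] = 2*v*(3*v - 10)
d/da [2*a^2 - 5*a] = 4*a - 5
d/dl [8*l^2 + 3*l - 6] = 16*l + 3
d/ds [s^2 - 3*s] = 2*s - 3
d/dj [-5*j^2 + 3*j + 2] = 3 - 10*j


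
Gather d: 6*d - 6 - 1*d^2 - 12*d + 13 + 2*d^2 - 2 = d^2 - 6*d + 5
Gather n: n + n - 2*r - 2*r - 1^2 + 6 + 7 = 2*n - 4*r + 12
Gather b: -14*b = -14*b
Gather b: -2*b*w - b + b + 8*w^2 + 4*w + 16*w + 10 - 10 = -2*b*w + 8*w^2 + 20*w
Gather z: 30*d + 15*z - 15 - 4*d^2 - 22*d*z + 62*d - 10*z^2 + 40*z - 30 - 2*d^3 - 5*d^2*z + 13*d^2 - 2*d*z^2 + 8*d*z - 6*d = -2*d^3 + 9*d^2 + 86*d + z^2*(-2*d - 10) + z*(-5*d^2 - 14*d + 55) - 45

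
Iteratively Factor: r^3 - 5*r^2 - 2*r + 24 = (r + 2)*(r^2 - 7*r + 12) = (r - 3)*(r + 2)*(r - 4)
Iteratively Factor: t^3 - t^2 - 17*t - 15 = (t + 3)*(t^2 - 4*t - 5) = (t + 1)*(t + 3)*(t - 5)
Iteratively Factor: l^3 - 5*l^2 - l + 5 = (l - 1)*(l^2 - 4*l - 5) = (l - 1)*(l + 1)*(l - 5)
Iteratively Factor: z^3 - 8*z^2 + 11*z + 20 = (z - 4)*(z^2 - 4*z - 5) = (z - 5)*(z - 4)*(z + 1)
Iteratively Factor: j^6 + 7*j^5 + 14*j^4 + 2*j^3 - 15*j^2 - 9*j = (j)*(j^5 + 7*j^4 + 14*j^3 + 2*j^2 - 15*j - 9) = j*(j + 3)*(j^4 + 4*j^3 + 2*j^2 - 4*j - 3) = j*(j + 3)^2*(j^3 + j^2 - j - 1) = j*(j - 1)*(j + 3)^2*(j^2 + 2*j + 1) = j*(j - 1)*(j + 1)*(j + 3)^2*(j + 1)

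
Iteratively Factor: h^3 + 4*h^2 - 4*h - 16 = (h + 2)*(h^2 + 2*h - 8) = (h + 2)*(h + 4)*(h - 2)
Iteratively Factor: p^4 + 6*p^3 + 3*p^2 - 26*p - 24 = (p + 1)*(p^3 + 5*p^2 - 2*p - 24) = (p + 1)*(p + 3)*(p^2 + 2*p - 8) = (p + 1)*(p + 3)*(p + 4)*(p - 2)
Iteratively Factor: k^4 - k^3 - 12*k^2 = (k)*(k^3 - k^2 - 12*k) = k^2*(k^2 - k - 12) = k^2*(k - 4)*(k + 3)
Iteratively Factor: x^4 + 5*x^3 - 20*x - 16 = (x + 1)*(x^3 + 4*x^2 - 4*x - 16) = (x + 1)*(x + 2)*(x^2 + 2*x - 8) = (x - 2)*(x + 1)*(x + 2)*(x + 4)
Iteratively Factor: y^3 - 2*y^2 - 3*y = (y)*(y^2 - 2*y - 3) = y*(y - 3)*(y + 1)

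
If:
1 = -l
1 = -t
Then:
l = -1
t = -1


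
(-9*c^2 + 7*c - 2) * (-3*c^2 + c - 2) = 27*c^4 - 30*c^3 + 31*c^2 - 16*c + 4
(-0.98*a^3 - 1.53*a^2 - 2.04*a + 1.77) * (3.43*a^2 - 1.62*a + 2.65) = -3.3614*a^5 - 3.6603*a^4 - 7.1156*a^3 + 5.3214*a^2 - 8.2734*a + 4.6905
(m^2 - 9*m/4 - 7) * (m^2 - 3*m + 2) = m^4 - 21*m^3/4 + 7*m^2/4 + 33*m/2 - 14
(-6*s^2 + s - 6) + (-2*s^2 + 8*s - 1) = -8*s^2 + 9*s - 7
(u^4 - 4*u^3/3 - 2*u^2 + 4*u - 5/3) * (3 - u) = -u^5 + 13*u^4/3 - 2*u^3 - 10*u^2 + 41*u/3 - 5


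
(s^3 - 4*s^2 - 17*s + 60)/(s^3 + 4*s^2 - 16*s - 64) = (s^2 - 8*s + 15)/(s^2 - 16)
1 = 1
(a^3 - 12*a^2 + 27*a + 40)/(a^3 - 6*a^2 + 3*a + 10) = (a - 8)/(a - 2)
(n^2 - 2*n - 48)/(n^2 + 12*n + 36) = (n - 8)/(n + 6)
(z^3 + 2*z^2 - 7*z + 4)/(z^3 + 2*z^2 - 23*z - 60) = (z^2 - 2*z + 1)/(z^2 - 2*z - 15)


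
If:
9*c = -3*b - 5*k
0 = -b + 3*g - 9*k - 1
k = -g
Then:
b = -12*k - 1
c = 31*k/9 + 1/3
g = -k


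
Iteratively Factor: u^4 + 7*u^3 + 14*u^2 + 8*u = (u + 1)*(u^3 + 6*u^2 + 8*u) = (u + 1)*(u + 4)*(u^2 + 2*u) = u*(u + 1)*(u + 4)*(u + 2)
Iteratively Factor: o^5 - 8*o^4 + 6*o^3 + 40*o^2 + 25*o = (o + 1)*(o^4 - 9*o^3 + 15*o^2 + 25*o) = o*(o + 1)*(o^3 - 9*o^2 + 15*o + 25) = o*(o - 5)*(o + 1)*(o^2 - 4*o - 5) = o*(o - 5)^2*(o + 1)*(o + 1)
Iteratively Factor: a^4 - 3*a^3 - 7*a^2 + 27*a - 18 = (a + 3)*(a^3 - 6*a^2 + 11*a - 6) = (a - 1)*(a + 3)*(a^2 - 5*a + 6) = (a - 2)*(a - 1)*(a + 3)*(a - 3)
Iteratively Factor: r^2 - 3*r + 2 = (r - 2)*(r - 1)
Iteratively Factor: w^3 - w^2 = (w)*(w^2 - w) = w*(w - 1)*(w)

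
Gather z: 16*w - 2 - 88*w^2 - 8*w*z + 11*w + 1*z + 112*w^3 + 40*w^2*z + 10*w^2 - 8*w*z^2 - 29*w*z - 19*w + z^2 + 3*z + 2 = 112*w^3 - 78*w^2 + 8*w + z^2*(1 - 8*w) + z*(40*w^2 - 37*w + 4)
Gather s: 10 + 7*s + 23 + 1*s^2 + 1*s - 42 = s^2 + 8*s - 9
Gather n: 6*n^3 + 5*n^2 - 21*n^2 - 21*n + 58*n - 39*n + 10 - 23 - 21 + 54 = 6*n^3 - 16*n^2 - 2*n + 20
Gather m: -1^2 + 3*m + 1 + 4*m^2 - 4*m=4*m^2 - m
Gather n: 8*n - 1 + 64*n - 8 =72*n - 9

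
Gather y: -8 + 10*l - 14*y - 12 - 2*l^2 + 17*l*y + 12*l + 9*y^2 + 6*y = -2*l^2 + 22*l + 9*y^2 + y*(17*l - 8) - 20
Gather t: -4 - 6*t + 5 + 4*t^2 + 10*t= 4*t^2 + 4*t + 1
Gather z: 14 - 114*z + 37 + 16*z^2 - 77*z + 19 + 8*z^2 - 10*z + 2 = 24*z^2 - 201*z + 72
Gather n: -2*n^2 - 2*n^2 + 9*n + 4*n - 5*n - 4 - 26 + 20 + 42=-4*n^2 + 8*n + 32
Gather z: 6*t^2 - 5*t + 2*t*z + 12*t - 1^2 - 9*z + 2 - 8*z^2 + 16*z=6*t^2 + 7*t - 8*z^2 + z*(2*t + 7) + 1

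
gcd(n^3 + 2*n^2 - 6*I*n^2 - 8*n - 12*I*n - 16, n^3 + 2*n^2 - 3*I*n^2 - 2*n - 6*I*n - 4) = n^2 + n*(2 - 2*I) - 4*I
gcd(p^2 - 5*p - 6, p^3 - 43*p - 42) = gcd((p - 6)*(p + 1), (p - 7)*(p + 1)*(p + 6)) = p + 1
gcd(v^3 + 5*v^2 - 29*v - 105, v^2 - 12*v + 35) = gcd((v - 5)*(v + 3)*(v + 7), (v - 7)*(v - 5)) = v - 5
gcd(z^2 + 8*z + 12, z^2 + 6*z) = z + 6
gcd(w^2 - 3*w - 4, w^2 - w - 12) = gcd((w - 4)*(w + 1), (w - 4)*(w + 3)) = w - 4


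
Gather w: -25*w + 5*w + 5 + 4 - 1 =8 - 20*w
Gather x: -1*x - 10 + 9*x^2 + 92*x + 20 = 9*x^2 + 91*x + 10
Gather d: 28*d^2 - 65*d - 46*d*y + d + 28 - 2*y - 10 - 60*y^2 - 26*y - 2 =28*d^2 + d*(-46*y - 64) - 60*y^2 - 28*y + 16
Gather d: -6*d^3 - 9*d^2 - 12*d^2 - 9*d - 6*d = -6*d^3 - 21*d^2 - 15*d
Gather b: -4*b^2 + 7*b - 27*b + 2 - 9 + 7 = -4*b^2 - 20*b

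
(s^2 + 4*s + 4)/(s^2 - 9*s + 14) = (s^2 + 4*s + 4)/(s^2 - 9*s + 14)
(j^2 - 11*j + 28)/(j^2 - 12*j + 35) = (j - 4)/(j - 5)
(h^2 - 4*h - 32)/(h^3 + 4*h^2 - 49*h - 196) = (h - 8)/(h^2 - 49)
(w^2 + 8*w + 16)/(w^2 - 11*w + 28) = (w^2 + 8*w + 16)/(w^2 - 11*w + 28)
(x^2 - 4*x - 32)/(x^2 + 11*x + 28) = (x - 8)/(x + 7)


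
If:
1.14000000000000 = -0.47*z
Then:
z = -2.43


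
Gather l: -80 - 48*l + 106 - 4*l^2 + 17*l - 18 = -4*l^2 - 31*l + 8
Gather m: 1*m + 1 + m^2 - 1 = m^2 + m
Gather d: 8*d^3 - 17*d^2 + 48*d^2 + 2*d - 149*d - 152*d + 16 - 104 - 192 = 8*d^3 + 31*d^2 - 299*d - 280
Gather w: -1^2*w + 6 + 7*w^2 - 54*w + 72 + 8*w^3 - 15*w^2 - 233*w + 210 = 8*w^3 - 8*w^2 - 288*w + 288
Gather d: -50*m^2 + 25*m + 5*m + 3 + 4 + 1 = -50*m^2 + 30*m + 8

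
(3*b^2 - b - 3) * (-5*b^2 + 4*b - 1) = -15*b^4 + 17*b^3 + 8*b^2 - 11*b + 3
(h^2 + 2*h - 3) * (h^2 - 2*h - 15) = h^4 - 22*h^2 - 24*h + 45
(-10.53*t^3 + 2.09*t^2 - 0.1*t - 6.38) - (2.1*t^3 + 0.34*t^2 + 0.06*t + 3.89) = -12.63*t^3 + 1.75*t^2 - 0.16*t - 10.27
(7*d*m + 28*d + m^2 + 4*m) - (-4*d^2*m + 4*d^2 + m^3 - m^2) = 4*d^2*m - 4*d^2 + 7*d*m + 28*d - m^3 + 2*m^2 + 4*m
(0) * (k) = 0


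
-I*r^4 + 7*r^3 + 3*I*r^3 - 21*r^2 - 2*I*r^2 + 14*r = r*(r - 2)*(r + 7*I)*(-I*r + I)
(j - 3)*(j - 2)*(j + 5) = j^3 - 19*j + 30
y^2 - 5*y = y*(y - 5)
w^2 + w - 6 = (w - 2)*(w + 3)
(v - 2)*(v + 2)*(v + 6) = v^3 + 6*v^2 - 4*v - 24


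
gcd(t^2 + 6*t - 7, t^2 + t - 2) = t - 1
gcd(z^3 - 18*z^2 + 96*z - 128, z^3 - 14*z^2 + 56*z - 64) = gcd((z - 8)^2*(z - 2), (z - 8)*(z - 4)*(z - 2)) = z^2 - 10*z + 16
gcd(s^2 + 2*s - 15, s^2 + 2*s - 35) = 1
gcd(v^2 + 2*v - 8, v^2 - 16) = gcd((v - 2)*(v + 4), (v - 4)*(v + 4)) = v + 4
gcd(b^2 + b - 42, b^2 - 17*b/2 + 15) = b - 6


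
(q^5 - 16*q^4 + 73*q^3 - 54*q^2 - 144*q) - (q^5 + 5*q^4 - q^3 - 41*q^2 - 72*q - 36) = -21*q^4 + 74*q^3 - 13*q^2 - 72*q + 36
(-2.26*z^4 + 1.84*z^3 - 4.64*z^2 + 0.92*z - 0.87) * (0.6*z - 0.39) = -1.356*z^5 + 1.9854*z^4 - 3.5016*z^3 + 2.3616*z^2 - 0.8808*z + 0.3393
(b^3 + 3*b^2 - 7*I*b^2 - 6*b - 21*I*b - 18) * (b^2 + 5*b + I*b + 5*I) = b^5 + 8*b^4 - 6*I*b^4 + 16*b^3 - 48*I*b^3 + 8*b^2 - 96*I*b^2 + 15*b - 48*I*b - 90*I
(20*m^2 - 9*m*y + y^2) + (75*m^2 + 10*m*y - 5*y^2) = 95*m^2 + m*y - 4*y^2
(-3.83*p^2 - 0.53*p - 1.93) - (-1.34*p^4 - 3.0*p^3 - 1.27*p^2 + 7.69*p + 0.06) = 1.34*p^4 + 3.0*p^3 - 2.56*p^2 - 8.22*p - 1.99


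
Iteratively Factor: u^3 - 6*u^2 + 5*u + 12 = (u - 3)*(u^2 - 3*u - 4) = (u - 4)*(u - 3)*(u + 1)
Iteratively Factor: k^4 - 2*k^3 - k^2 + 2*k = (k - 1)*(k^3 - k^2 - 2*k) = (k - 2)*(k - 1)*(k^2 + k) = (k - 2)*(k - 1)*(k + 1)*(k)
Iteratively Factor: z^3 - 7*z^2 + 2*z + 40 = (z + 2)*(z^2 - 9*z + 20) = (z - 5)*(z + 2)*(z - 4)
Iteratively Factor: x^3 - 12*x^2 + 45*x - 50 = (x - 2)*(x^2 - 10*x + 25) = (x - 5)*(x - 2)*(x - 5)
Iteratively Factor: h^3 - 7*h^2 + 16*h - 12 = (h - 3)*(h^2 - 4*h + 4) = (h - 3)*(h - 2)*(h - 2)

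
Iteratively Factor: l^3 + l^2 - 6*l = (l - 2)*(l^2 + 3*l) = l*(l - 2)*(l + 3)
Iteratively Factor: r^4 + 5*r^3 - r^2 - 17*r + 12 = (r + 3)*(r^3 + 2*r^2 - 7*r + 4) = (r - 1)*(r + 3)*(r^2 + 3*r - 4) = (r - 1)*(r + 3)*(r + 4)*(r - 1)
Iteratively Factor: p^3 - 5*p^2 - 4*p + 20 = (p - 5)*(p^2 - 4) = (p - 5)*(p + 2)*(p - 2)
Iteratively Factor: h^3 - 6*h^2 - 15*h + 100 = (h + 4)*(h^2 - 10*h + 25) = (h - 5)*(h + 4)*(h - 5)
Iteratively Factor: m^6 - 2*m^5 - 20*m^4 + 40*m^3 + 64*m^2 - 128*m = (m - 2)*(m^5 - 20*m^3 + 64*m) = (m - 2)*(m + 2)*(m^4 - 2*m^3 - 16*m^2 + 32*m) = (m - 2)^2*(m + 2)*(m^3 - 16*m) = (m - 2)^2*(m + 2)*(m + 4)*(m^2 - 4*m) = m*(m - 2)^2*(m + 2)*(m + 4)*(m - 4)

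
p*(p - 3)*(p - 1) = p^3 - 4*p^2 + 3*p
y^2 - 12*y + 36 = (y - 6)^2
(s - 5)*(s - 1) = s^2 - 6*s + 5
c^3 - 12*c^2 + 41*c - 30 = (c - 6)*(c - 5)*(c - 1)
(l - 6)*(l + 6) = l^2 - 36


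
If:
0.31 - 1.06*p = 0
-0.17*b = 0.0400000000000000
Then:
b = -0.24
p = 0.29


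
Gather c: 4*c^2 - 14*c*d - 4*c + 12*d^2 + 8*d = 4*c^2 + c*(-14*d - 4) + 12*d^2 + 8*d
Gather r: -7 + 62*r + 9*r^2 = 9*r^2 + 62*r - 7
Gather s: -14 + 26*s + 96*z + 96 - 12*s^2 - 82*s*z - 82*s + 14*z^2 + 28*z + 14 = -12*s^2 + s*(-82*z - 56) + 14*z^2 + 124*z + 96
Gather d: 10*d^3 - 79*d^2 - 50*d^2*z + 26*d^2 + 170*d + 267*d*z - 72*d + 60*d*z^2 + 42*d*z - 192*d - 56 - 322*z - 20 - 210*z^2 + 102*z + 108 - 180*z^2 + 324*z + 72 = 10*d^3 + d^2*(-50*z - 53) + d*(60*z^2 + 309*z - 94) - 390*z^2 + 104*z + 104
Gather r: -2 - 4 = -6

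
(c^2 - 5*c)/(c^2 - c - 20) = c/(c + 4)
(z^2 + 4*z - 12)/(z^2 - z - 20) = (-z^2 - 4*z + 12)/(-z^2 + z + 20)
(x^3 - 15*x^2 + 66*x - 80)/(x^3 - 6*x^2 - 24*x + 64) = (x - 5)/(x + 4)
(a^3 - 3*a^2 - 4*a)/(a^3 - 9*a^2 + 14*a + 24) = a/(a - 6)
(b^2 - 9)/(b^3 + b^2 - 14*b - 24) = (b - 3)/(b^2 - 2*b - 8)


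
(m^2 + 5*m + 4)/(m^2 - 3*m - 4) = (m + 4)/(m - 4)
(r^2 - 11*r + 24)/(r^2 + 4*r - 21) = (r - 8)/(r + 7)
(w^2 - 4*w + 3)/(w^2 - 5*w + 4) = (w - 3)/(w - 4)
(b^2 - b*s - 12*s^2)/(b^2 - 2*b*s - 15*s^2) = (-b + 4*s)/(-b + 5*s)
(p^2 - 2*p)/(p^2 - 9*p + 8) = p*(p - 2)/(p^2 - 9*p + 8)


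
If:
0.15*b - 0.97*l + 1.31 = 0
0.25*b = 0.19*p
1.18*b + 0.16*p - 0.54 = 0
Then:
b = 0.39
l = 1.41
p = 0.51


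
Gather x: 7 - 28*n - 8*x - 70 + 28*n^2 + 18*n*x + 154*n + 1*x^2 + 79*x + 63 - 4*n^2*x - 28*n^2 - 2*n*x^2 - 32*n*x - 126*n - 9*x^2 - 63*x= x^2*(-2*n - 8) + x*(-4*n^2 - 14*n + 8)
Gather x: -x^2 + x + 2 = -x^2 + x + 2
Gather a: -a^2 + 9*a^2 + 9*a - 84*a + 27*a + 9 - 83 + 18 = 8*a^2 - 48*a - 56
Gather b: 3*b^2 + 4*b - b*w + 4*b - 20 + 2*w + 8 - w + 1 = 3*b^2 + b*(8 - w) + w - 11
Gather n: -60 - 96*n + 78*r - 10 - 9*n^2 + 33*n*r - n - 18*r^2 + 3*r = -9*n^2 + n*(33*r - 97) - 18*r^2 + 81*r - 70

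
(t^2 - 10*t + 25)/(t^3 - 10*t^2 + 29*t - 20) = (t - 5)/(t^2 - 5*t + 4)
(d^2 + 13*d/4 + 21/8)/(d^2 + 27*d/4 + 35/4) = (d + 3/2)/(d + 5)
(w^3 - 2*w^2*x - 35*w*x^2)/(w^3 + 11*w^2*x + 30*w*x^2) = (w - 7*x)/(w + 6*x)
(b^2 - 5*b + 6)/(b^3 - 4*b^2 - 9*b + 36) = (b - 2)/(b^2 - b - 12)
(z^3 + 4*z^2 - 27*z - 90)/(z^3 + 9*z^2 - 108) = (z^2 - 2*z - 15)/(z^2 + 3*z - 18)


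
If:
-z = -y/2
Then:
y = 2*z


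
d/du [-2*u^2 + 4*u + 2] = 4 - 4*u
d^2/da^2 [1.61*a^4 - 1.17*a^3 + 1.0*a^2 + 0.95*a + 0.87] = 19.32*a^2 - 7.02*a + 2.0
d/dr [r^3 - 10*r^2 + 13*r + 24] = 3*r^2 - 20*r + 13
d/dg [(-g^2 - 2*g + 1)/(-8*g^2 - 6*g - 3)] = 2*(-5*g^2 + 11*g + 6)/(64*g^4 + 96*g^3 + 84*g^2 + 36*g + 9)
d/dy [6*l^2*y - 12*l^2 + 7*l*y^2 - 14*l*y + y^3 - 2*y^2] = 6*l^2 + 14*l*y - 14*l + 3*y^2 - 4*y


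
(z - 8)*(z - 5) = z^2 - 13*z + 40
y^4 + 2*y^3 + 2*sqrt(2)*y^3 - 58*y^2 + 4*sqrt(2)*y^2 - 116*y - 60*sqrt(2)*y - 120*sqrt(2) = (y + 2)*(y - 5*sqrt(2))*(y + sqrt(2))*(y + 6*sqrt(2))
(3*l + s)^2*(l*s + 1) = 9*l^3*s + 6*l^2*s^2 + 9*l^2 + l*s^3 + 6*l*s + s^2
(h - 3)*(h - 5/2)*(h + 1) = h^3 - 9*h^2/2 + 2*h + 15/2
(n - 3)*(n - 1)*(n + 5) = n^3 + n^2 - 17*n + 15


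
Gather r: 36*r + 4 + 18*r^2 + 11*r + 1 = 18*r^2 + 47*r + 5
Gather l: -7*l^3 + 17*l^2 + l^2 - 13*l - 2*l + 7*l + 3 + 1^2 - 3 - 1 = -7*l^3 + 18*l^2 - 8*l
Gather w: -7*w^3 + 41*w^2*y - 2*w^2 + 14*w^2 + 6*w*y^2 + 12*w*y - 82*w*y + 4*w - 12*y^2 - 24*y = -7*w^3 + w^2*(41*y + 12) + w*(6*y^2 - 70*y + 4) - 12*y^2 - 24*y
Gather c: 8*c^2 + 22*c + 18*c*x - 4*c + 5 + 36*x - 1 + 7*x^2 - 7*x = 8*c^2 + c*(18*x + 18) + 7*x^2 + 29*x + 4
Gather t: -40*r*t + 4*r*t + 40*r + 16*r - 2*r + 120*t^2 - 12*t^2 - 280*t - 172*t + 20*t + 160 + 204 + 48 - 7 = 54*r + 108*t^2 + t*(-36*r - 432) + 405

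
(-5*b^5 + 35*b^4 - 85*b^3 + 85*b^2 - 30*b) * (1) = -5*b^5 + 35*b^4 - 85*b^3 + 85*b^2 - 30*b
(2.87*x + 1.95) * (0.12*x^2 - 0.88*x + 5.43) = 0.3444*x^3 - 2.2916*x^2 + 13.8681*x + 10.5885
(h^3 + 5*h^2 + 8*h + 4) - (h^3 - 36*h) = 5*h^2 + 44*h + 4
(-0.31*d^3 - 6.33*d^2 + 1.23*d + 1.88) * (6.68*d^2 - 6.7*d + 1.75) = -2.0708*d^5 - 40.2074*d^4 + 50.0849*d^3 - 6.7601*d^2 - 10.4435*d + 3.29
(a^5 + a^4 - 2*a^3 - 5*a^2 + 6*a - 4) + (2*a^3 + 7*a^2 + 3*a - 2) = a^5 + a^4 + 2*a^2 + 9*a - 6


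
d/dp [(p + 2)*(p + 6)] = 2*p + 8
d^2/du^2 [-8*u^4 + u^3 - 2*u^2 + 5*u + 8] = -96*u^2 + 6*u - 4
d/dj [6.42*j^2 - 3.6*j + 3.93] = 12.84*j - 3.6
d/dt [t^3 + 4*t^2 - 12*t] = 3*t^2 + 8*t - 12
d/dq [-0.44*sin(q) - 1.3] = -0.44*cos(q)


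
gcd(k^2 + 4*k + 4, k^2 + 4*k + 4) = k^2 + 4*k + 4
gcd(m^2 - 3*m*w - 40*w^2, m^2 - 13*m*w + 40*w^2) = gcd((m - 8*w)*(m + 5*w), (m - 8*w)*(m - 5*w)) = -m + 8*w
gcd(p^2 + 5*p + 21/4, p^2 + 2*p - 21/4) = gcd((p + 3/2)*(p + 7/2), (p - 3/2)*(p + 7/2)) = p + 7/2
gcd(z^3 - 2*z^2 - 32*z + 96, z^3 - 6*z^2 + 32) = z^2 - 8*z + 16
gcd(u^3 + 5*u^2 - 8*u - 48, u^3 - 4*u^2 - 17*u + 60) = u^2 + u - 12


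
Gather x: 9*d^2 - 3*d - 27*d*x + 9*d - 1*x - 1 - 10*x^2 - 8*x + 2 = 9*d^2 + 6*d - 10*x^2 + x*(-27*d - 9) + 1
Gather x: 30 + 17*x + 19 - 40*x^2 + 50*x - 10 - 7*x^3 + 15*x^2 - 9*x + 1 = -7*x^3 - 25*x^2 + 58*x + 40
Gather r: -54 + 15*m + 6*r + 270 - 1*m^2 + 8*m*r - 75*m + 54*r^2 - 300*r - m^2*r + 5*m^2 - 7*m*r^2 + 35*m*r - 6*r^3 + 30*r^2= 4*m^2 - 60*m - 6*r^3 + r^2*(84 - 7*m) + r*(-m^2 + 43*m - 294) + 216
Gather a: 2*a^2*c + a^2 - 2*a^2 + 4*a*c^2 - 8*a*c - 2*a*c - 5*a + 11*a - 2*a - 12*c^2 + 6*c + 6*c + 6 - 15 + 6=a^2*(2*c - 1) + a*(4*c^2 - 10*c + 4) - 12*c^2 + 12*c - 3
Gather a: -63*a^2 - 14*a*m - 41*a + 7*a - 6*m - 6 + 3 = -63*a^2 + a*(-14*m - 34) - 6*m - 3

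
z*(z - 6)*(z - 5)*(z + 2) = z^4 - 9*z^3 + 8*z^2 + 60*z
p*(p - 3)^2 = p^3 - 6*p^2 + 9*p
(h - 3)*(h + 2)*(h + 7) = h^3 + 6*h^2 - 13*h - 42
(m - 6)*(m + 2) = m^2 - 4*m - 12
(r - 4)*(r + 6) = r^2 + 2*r - 24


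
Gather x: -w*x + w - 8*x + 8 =w + x*(-w - 8) + 8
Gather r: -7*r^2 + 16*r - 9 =-7*r^2 + 16*r - 9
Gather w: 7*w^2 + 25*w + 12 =7*w^2 + 25*w + 12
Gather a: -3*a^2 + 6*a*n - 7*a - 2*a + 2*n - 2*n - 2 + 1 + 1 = -3*a^2 + a*(6*n - 9)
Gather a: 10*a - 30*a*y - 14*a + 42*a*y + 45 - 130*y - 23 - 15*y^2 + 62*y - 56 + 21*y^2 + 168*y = a*(12*y - 4) + 6*y^2 + 100*y - 34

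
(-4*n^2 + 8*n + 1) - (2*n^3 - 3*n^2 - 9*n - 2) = -2*n^3 - n^2 + 17*n + 3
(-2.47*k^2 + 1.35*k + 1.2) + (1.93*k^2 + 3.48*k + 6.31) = -0.54*k^2 + 4.83*k + 7.51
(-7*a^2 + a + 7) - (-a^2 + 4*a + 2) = -6*a^2 - 3*a + 5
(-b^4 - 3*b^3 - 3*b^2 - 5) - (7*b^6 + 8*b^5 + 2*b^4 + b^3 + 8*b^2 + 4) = -7*b^6 - 8*b^5 - 3*b^4 - 4*b^3 - 11*b^2 - 9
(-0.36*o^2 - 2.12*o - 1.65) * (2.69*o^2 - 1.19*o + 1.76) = -0.9684*o^4 - 5.2744*o^3 - 2.5493*o^2 - 1.7677*o - 2.904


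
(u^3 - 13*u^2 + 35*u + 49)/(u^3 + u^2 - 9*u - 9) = (u^2 - 14*u + 49)/(u^2 - 9)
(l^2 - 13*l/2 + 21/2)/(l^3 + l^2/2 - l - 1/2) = (2*l^2 - 13*l + 21)/(2*l^3 + l^2 - 2*l - 1)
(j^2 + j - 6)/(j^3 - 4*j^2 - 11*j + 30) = 1/(j - 5)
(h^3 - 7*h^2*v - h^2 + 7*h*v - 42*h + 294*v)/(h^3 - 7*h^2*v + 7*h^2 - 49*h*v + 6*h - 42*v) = (h - 7)/(h + 1)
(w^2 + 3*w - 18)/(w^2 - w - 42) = (w - 3)/(w - 7)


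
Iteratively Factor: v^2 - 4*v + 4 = (v - 2)*(v - 2)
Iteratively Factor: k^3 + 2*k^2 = (k + 2)*(k^2) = k*(k + 2)*(k)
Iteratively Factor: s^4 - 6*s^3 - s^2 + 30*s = (s - 3)*(s^3 - 3*s^2 - 10*s) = (s - 3)*(s + 2)*(s^2 - 5*s) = s*(s - 3)*(s + 2)*(s - 5)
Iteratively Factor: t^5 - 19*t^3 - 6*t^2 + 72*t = (t + 3)*(t^4 - 3*t^3 - 10*t^2 + 24*t) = (t + 3)^2*(t^3 - 6*t^2 + 8*t) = (t - 4)*(t + 3)^2*(t^2 - 2*t) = (t - 4)*(t - 2)*(t + 3)^2*(t)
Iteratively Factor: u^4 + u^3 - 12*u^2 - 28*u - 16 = (u + 1)*(u^3 - 12*u - 16) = (u + 1)*(u + 2)*(u^2 - 2*u - 8) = (u + 1)*(u + 2)^2*(u - 4)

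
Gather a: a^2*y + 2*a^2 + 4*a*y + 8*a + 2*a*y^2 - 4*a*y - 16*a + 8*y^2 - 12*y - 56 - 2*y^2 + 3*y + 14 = a^2*(y + 2) + a*(2*y^2 - 8) + 6*y^2 - 9*y - 42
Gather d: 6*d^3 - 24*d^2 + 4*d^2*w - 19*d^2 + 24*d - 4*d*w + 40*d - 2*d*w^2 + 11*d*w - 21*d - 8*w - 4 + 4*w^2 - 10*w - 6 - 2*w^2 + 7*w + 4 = 6*d^3 + d^2*(4*w - 43) + d*(-2*w^2 + 7*w + 43) + 2*w^2 - 11*w - 6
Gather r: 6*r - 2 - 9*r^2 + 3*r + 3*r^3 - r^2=3*r^3 - 10*r^2 + 9*r - 2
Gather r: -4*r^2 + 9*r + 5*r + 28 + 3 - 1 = -4*r^2 + 14*r + 30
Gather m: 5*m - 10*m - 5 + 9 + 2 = 6 - 5*m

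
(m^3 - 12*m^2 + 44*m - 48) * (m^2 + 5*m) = m^5 - 7*m^4 - 16*m^3 + 172*m^2 - 240*m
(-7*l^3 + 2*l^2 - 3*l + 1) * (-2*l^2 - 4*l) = 14*l^5 + 24*l^4 - 2*l^3 + 10*l^2 - 4*l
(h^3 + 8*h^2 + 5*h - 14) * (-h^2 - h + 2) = -h^5 - 9*h^4 - 11*h^3 + 25*h^2 + 24*h - 28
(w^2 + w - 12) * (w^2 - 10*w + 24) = w^4 - 9*w^3 + 2*w^2 + 144*w - 288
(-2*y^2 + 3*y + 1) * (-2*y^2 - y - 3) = 4*y^4 - 4*y^3 + y^2 - 10*y - 3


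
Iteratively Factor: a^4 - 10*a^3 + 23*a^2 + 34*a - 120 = (a - 4)*(a^3 - 6*a^2 - a + 30) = (a - 4)*(a + 2)*(a^2 - 8*a + 15) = (a - 4)*(a - 3)*(a + 2)*(a - 5)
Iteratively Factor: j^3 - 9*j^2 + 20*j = (j - 5)*(j^2 - 4*j) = j*(j - 5)*(j - 4)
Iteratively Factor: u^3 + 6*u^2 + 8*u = (u + 4)*(u^2 + 2*u) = (u + 2)*(u + 4)*(u)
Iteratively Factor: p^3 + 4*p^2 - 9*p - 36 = (p - 3)*(p^2 + 7*p + 12) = (p - 3)*(p + 4)*(p + 3)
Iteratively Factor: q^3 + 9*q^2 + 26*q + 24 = (q + 4)*(q^2 + 5*q + 6) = (q + 3)*(q + 4)*(q + 2)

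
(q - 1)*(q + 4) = q^2 + 3*q - 4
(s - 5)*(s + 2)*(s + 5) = s^3 + 2*s^2 - 25*s - 50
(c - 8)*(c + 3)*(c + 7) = c^3 + 2*c^2 - 59*c - 168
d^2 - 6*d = d*(d - 6)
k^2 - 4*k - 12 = (k - 6)*(k + 2)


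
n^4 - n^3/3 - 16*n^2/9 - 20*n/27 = n*(n - 5/3)*(n + 2/3)^2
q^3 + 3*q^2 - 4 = (q - 1)*(q + 2)^2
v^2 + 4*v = v*(v + 4)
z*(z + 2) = z^2 + 2*z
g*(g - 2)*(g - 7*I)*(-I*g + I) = -I*g^4 - 7*g^3 + 3*I*g^3 + 21*g^2 - 2*I*g^2 - 14*g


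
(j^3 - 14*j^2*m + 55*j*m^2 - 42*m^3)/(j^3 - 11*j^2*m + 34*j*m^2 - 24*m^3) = (j - 7*m)/(j - 4*m)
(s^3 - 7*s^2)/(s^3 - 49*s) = s/(s + 7)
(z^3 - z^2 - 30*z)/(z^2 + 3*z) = (z^2 - z - 30)/(z + 3)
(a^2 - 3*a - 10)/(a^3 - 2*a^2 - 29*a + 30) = (a^2 - 3*a - 10)/(a^3 - 2*a^2 - 29*a + 30)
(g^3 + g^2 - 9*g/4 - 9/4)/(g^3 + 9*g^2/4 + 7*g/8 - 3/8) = 2*(2*g - 3)/(4*g - 1)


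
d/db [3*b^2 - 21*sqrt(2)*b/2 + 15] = 6*b - 21*sqrt(2)/2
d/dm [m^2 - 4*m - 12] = 2*m - 4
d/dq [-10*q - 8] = -10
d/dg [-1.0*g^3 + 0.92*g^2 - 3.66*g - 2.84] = -3.0*g^2 + 1.84*g - 3.66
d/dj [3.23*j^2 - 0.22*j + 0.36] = 6.46*j - 0.22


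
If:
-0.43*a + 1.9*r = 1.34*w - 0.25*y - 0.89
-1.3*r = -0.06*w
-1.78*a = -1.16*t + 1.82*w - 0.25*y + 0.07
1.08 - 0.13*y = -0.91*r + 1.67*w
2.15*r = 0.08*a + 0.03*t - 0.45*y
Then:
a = 0.10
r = 0.03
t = 1.27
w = 0.67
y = -0.04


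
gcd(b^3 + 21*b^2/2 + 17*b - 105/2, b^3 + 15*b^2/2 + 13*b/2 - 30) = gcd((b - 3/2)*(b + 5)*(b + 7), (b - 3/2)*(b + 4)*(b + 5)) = b^2 + 7*b/2 - 15/2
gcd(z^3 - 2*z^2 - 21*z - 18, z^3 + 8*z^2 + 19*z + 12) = z^2 + 4*z + 3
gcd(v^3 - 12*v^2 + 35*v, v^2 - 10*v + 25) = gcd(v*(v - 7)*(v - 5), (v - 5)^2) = v - 5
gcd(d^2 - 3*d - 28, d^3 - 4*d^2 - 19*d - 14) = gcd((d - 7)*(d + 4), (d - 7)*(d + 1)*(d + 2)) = d - 7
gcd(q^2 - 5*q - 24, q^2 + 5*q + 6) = q + 3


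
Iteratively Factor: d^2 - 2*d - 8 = (d - 4)*(d + 2)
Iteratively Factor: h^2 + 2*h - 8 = (h - 2)*(h + 4)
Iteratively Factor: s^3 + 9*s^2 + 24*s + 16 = (s + 4)*(s^2 + 5*s + 4) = (s + 4)^2*(s + 1)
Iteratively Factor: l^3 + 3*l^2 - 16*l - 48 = (l + 4)*(l^2 - l - 12) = (l - 4)*(l + 4)*(l + 3)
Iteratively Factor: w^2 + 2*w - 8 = (w + 4)*(w - 2)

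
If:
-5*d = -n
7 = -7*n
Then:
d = -1/5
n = -1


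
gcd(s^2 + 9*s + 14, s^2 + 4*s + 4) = s + 2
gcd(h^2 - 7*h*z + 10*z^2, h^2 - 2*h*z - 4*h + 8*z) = -h + 2*z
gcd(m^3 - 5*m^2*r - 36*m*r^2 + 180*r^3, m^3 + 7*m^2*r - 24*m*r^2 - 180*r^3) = -m^2 - m*r + 30*r^2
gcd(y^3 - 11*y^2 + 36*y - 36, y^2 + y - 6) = y - 2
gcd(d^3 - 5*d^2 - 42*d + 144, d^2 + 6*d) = d + 6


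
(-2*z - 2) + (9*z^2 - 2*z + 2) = 9*z^2 - 4*z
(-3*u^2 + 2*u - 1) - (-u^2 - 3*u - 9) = -2*u^2 + 5*u + 8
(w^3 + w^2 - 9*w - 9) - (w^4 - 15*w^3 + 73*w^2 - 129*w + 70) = -w^4 + 16*w^3 - 72*w^2 + 120*w - 79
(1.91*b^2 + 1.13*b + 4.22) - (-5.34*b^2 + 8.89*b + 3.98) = 7.25*b^2 - 7.76*b + 0.24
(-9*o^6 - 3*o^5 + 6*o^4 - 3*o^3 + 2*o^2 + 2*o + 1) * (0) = 0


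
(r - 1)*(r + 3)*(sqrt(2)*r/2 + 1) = sqrt(2)*r^3/2 + r^2 + sqrt(2)*r^2 - 3*sqrt(2)*r/2 + 2*r - 3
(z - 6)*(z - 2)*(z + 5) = z^3 - 3*z^2 - 28*z + 60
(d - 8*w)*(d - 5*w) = d^2 - 13*d*w + 40*w^2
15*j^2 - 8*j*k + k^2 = (-5*j + k)*(-3*j + k)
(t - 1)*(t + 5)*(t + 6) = t^3 + 10*t^2 + 19*t - 30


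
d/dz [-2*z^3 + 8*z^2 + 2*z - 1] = -6*z^2 + 16*z + 2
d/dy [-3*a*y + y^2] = -3*a + 2*y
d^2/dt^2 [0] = 0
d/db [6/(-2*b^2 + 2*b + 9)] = 12*(2*b - 1)/(-2*b^2 + 2*b + 9)^2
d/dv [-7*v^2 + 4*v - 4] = 4 - 14*v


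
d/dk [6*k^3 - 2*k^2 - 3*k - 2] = 18*k^2 - 4*k - 3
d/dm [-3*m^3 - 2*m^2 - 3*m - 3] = -9*m^2 - 4*m - 3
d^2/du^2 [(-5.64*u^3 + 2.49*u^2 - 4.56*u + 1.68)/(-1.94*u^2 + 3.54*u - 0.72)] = (125.723928*u^3 - 103.320288*u^2 + 48.551616*u - 16.749504)/(7.301384*u^6 - 39.969432*u^5 + 81.063288*u^4 - 74.029896*u^3 + 30.085344*u^2 - 5.505408*u + 0.373248)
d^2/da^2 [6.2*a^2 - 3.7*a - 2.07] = 12.4000000000000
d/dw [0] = 0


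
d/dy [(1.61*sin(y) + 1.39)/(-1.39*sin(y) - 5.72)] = -7.2771*cos(y)/(1.39*sin(y) + 5.72)^2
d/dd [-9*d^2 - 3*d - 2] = -18*d - 3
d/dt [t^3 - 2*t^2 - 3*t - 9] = 3*t^2 - 4*t - 3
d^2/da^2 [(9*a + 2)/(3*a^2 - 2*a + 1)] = 2*(3*(4 - 27*a)*(3*a^2 - 2*a + 1) + 4*(3*a - 1)^2*(9*a + 2))/(3*a^2 - 2*a + 1)^3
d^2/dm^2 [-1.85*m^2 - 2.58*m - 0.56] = -3.70000000000000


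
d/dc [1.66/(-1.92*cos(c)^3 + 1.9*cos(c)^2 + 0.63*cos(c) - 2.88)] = (-9.5616*cos(c)^2 + 6.308*cos(c) + 1.0458)*sin(c)/(1.92*cos(c)^3 - 1.9*cos(c)^2 - 0.63*cos(c) + 2.88)^2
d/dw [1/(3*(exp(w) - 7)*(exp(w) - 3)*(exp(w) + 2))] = (-(exp(w) - 7)*(exp(w) - 3) - (exp(w) - 7)*(exp(w) + 2) - (exp(w) - 3)*(exp(w) + 2))*exp(w)/(3*(exp(w) - 7)^2*(exp(w) - 3)^2*(exp(w) + 2)^2)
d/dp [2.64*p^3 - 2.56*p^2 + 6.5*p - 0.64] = 7.92*p^2 - 5.12*p + 6.5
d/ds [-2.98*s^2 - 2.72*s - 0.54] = -5.96*s - 2.72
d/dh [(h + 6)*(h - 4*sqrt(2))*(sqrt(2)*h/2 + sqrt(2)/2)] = 3*sqrt(2)*h^2/2 - 8*h + 7*sqrt(2)*h - 28 + 3*sqrt(2)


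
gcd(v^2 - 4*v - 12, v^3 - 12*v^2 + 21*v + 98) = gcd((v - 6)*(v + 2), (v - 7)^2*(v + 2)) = v + 2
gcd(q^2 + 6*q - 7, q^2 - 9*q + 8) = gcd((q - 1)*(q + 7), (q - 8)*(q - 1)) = q - 1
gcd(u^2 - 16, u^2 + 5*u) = 1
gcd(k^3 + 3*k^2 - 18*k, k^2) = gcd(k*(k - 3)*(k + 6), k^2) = k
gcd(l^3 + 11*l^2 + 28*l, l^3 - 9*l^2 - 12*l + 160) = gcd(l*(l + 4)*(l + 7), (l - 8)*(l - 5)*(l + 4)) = l + 4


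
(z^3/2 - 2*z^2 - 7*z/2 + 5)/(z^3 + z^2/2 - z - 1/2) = (z^2 - 3*z - 10)/(2*z^2 + 3*z + 1)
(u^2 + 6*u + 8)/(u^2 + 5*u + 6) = (u + 4)/(u + 3)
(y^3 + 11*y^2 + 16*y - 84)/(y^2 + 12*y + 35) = (y^2 + 4*y - 12)/(y + 5)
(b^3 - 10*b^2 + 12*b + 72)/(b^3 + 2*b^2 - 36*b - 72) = (b - 6)/(b + 6)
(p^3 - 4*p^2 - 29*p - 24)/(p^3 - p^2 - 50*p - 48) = (p + 3)/(p + 6)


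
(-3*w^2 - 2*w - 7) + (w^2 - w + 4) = -2*w^2 - 3*w - 3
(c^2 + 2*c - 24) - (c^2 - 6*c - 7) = 8*c - 17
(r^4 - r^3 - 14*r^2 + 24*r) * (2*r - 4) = 2*r^5 - 6*r^4 - 24*r^3 + 104*r^2 - 96*r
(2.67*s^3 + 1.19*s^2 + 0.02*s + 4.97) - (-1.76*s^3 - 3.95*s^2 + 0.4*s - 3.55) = 4.43*s^3 + 5.14*s^2 - 0.38*s + 8.52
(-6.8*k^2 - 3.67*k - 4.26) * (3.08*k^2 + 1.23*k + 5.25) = -20.944*k^4 - 19.6676*k^3 - 53.3349*k^2 - 24.5073*k - 22.365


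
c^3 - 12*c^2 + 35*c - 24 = (c - 8)*(c - 3)*(c - 1)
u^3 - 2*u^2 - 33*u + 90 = (u - 5)*(u - 3)*(u + 6)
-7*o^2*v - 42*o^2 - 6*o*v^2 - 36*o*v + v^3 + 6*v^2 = (-7*o + v)*(o + v)*(v + 6)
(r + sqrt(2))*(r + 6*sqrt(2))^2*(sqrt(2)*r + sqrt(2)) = sqrt(2)*r^4 + sqrt(2)*r^3 + 26*r^3 + 26*r^2 + 96*sqrt(2)*r^2 + 96*sqrt(2)*r + 144*r + 144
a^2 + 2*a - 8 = (a - 2)*(a + 4)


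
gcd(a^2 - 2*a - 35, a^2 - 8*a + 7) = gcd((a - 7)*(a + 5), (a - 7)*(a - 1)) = a - 7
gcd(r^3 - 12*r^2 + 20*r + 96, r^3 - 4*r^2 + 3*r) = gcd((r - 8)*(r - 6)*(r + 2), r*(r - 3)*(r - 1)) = 1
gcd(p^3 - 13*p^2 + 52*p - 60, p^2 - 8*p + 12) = p^2 - 8*p + 12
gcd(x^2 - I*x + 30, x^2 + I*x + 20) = x + 5*I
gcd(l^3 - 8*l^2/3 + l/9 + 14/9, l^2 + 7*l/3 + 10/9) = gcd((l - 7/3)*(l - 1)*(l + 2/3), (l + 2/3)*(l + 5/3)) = l + 2/3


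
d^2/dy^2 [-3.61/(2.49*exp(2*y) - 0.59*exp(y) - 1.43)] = (3.61*(4.98*exp(y) - 0.59)*(9.96*exp(y) - 1.18)*exp(y) + (35.9556*exp(y) - 2.1299)*(-2.49*exp(2*y) + 0.59*exp(y) + 1.43))*exp(y)/(-2.49*exp(2*y) + 0.59*exp(y) + 1.43)^3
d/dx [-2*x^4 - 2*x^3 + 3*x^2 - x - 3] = -8*x^3 - 6*x^2 + 6*x - 1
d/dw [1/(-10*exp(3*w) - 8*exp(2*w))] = (15*exp(w) + 8)*exp(-2*w)/(2*(5*exp(w) + 4)^2)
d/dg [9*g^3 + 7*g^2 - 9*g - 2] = 27*g^2 + 14*g - 9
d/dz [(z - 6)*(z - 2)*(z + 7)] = 3*z^2 - 2*z - 44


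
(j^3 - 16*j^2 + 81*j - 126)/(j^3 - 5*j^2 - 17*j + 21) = (j^2 - 9*j + 18)/(j^2 + 2*j - 3)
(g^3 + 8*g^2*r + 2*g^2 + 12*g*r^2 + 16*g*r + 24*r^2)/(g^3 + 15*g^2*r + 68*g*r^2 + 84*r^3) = (g + 2)/(g + 7*r)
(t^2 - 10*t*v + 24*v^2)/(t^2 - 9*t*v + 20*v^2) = (t - 6*v)/(t - 5*v)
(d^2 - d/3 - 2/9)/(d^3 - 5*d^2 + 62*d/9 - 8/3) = (3*d + 1)/(3*d^2 - 13*d + 12)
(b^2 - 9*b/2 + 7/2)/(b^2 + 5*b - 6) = (b - 7/2)/(b + 6)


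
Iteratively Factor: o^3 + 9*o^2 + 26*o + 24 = (o + 3)*(o^2 + 6*o + 8) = (o + 2)*(o + 3)*(o + 4)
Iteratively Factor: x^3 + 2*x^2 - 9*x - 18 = (x + 3)*(x^2 - x - 6) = (x + 2)*(x + 3)*(x - 3)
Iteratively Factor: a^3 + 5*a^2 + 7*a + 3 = (a + 3)*(a^2 + 2*a + 1) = (a + 1)*(a + 3)*(a + 1)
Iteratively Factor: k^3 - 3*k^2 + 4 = (k + 1)*(k^2 - 4*k + 4) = (k - 2)*(k + 1)*(k - 2)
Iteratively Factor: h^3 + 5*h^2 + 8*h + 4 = (h + 2)*(h^2 + 3*h + 2) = (h + 1)*(h + 2)*(h + 2)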